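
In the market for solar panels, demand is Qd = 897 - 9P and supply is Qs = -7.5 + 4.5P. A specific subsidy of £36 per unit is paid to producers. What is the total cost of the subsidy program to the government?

Pre-subsidy: 897 - 9P = -7.5 + 4.5P gives P* = 67, Q* = 294.
With the subsidy, sellers receive Ps = Pb + 36 for each unit, where Pb is the price buyers pay.
Supply in terms of Pb becomes Qs = -7.5 + 4.5(Pb + 36) = 154.5 + 4.5Pb. Setting this equal to demand: 897 - 9Pb = 154.5 + 4.5Pb, so Pb = 55.
Sellers receive Ps = 55 + 36 = 91; Q' = 897 − 9·55 = 402.
Government outlay = subsidy × quantity = 36 × 402 = 14472.

Government cost = £14472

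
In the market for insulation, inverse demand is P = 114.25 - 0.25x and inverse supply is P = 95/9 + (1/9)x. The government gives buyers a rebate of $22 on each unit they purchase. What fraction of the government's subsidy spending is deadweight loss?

DWL / government spending = 396/4525

Pre-subsidy: 114.25 - 0.25x = 95/9 + (1/9)x gives x* = 3733/13 and P* = 552/13.
With the rebate, buyers effectively pay Pb = Ps − 22, where Ps is the price sellers receive.
On the curves, Pb = 114.25 - 0.25x and Ps = 95/9 + (1/9)x; the wedge Ps − Pb = 22 gives 95/9 + (1/9)x − (114.25 - 0.25x) = 22, so x' = 4525/13.
Then Pb = 114.25 − 0.25·(4525/13) = 354/13 and Ps = 95/9 + (1/9)·(4525/13) = 640/13.
ΔCS = ½(3733/13 + 4525/13)(552/13 − 354/13) = 817542/169; ΔPS = ½(3733/13 + 4525/13)(640/13 − 552/13) = 363352/169.
Government spending = 22 × 4525/13 = 99550/13.
DWL = ½ × 22 × (4525/13 − 3733/13) = 8712/13; fraction = (8712/13) / (99550/13) = 396/4525.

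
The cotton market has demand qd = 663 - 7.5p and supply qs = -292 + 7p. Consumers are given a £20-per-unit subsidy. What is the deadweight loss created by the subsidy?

Pre-subsidy: 663 - 7.5p = -292 + 7p gives p* = 1910/29, q* = 4902/29.
With the rebate, buyers effectively pay pb = ps − 20, where ps is the price sellers receive.
Demand in terms of ps becomes qd = 663 − 7.5(ps − 20) = 813 - 7.5ps. Setting this equal to supply: 813 - 7.5ps = -292 + 7ps, so ps = 2210/29.
Buyers pay pb = 2210/29 − 20 = 1630/29; q' = -292 + 7·(2210/29) = 7002/29.
The subsidy expands output by 7002/29 − 4902/29 = 2100/29 past the efficient level; on those units the gap between marginal cost and willingness to pay runs from 0 up to 20.
DWL = ½ × 20 × 2100/29 = 21000/29.

Deadweight loss = 21000/29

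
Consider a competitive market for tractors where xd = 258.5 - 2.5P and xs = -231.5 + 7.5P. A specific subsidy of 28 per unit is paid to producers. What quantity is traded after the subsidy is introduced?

Pre-subsidy: 258.5 - 2.5P = -231.5 + 7.5P gives P* = 49, x* = 136.
With the subsidy, sellers receive Ps = Pb + 28 for each unit, where Pb is the price buyers pay.
Supply in terms of Pb becomes xs = -231.5 + 7.5(Pb + 28) = -21.5 + 7.5Pb. Setting this equal to demand: 258.5 - 2.5Pb = -21.5 + 7.5Pb, so Pb = 28.
Sellers receive Ps = 28 + 28 = 56; x' = 258.5 − 2.5·28 = 188.5.

x' = 188.5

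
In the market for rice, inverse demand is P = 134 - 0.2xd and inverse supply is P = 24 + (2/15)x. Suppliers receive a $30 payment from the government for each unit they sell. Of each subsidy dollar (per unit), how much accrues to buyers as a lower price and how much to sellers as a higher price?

Buyers gain $18 per unit; sellers gain $12 per unit

Pre-subsidy: 134 - 0.2x = 24 + (2/15)x gives x* = 330 and P* = 68.
With the subsidy, sellers receive Ps = Pb + 30 for each unit, where Pb is the price buyers pay.
On the curves, Pb = 134 - 0.2x and Ps = 24 + (2/15)x; the wedge Ps − Pb = 30 gives 24 + (2/15)x − (134 - 0.2x) = 30, so x' = 420.
Then Pb = 134 − 0.2·420 = 50 and Ps = 24 + (2/15)·420 = 80.
Buyers' price falls by P* − Pb = 68 − 50 = 18; sellers' price rises by Ps − P* = 80 − 68 = 12.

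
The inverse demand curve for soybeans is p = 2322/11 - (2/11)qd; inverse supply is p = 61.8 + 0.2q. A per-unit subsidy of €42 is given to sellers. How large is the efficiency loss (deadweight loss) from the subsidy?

Pre-subsidy: 2322/11 - (2/11)q = 61.8 + 0.2q gives q* = 391 and p* = 140.
With the subsidy, sellers receive ps = pb + 42 for each unit, where pb is the price buyers pay.
On the curves, pb = 2322/11 - (2/11)q and ps = 61.8 + 0.2q; the wedge ps − pb = 42 gives 61.8 + 0.2q − (2322/11 - (2/11)q) = 42, so q' = 501.
Then pb = 2322/11 − (2/11)·501 = 120 and ps = 61.8 + 0.2·501 = 162.
The subsidy expands output by 501 − 391 = 110 past the efficient level; on those units the gap between marginal cost and willingness to pay runs from 0 up to 42.
DWL = ½ × 42 × 110 = 2310.

Deadweight loss = €2310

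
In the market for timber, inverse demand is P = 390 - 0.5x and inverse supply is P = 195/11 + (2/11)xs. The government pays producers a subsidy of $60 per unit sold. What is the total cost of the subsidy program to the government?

Government cost = $38040

Pre-subsidy: 390 - 0.5x = 195/11 + (2/11)x gives x* = 546 and P* = 117.
With the subsidy, sellers receive Ps = Pb + 60 for each unit, where Pb is the price buyers pay.
On the curves, Pb = 390 - 0.5x and Ps = 195/11 + (2/11)x; the wedge Ps − Pb = 60 gives 195/11 + (2/11)x − (390 - 0.5x) = 60, so x' = 634.
Then Pb = 390 − 0.5·634 = 73 and Ps = 195/11 + (2/11)·634 = 133.
Government outlay = subsidy × quantity = 60 × 634 = 38040.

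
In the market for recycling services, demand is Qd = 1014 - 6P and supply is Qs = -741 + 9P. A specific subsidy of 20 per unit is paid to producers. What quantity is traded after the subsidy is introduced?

Q' = 384

Pre-subsidy: 1014 - 6P = -741 + 9P gives P* = 117, Q* = 312.
With the subsidy, sellers receive Ps = Pb + 20 for each unit, where Pb is the price buyers pay.
Supply in terms of Pb becomes Qs = -741 + 9(Pb + 20) = -561 + 9Pb. Setting this equal to demand: 1014 - 6Pb = -561 + 9Pb, so Pb = 105.
Sellers receive Ps = 105 + 20 = 125; Q' = 1014 − 6·105 = 384.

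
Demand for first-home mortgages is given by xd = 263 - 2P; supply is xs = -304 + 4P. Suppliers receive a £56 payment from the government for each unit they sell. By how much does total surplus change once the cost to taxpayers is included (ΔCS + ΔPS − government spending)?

Pre-subsidy: 263 - 2P = -304 + 4P gives P* = 94.5, x* = 74.
With the subsidy, sellers receive Ps = Pb + 56 for each unit, where Pb is the price buyers pay.
Supply in terms of Pb becomes xs = -304 + 4(Pb + 56) = -80 + 4Pb. Setting this equal to demand: 263 - 2Pb = -80 + 4Pb, so Pb = 343/6.
Sellers receive Ps = 343/6 + 56 = 679/6; x' = 263 − 2·(343/6) = 446/3.
ΔCS = ½(74 + 446/3)(94.5 − 343/6) = 37408/9; ΔPS = ½(74 + 446/3)(679/6 − 94.5) = 18704/9.
Government spending = 56 × 446/3 = 24976/3.
Net change = 37408/9 + 18704/9 − 24976/3 = -6272/3. The loss equals the DWL triangle ½·56·224/3.

Net change in total surplus = -6272/3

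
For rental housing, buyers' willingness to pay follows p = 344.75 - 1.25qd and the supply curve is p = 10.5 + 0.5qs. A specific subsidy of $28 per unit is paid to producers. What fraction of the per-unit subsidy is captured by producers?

Pre-subsidy: 344.75 - 1.25q = 10.5 + 0.5q gives q* = 191 and p* = 106.
With the subsidy, sellers receive ps = pb + 28 for each unit, where pb is the price buyers pay.
On the curves, pb = 344.75 - 1.25q and ps = 10.5 + 0.5q; the wedge ps − pb = 28 gives 10.5 + 0.5q − (344.75 - 1.25q) = 28, so q' = 207.
Then pb = 344.75 − 1.25·207 = 86 and ps = 10.5 + 0.5·207 = 114.
Buyers' price falls by p* − pb = 106 − 86 = 20; sellers' price rises by ps − p* = 114 − 106 = 8.
So producers capture 8/28 = 2/7 of each unit of subsidy.

Producer share = 2/7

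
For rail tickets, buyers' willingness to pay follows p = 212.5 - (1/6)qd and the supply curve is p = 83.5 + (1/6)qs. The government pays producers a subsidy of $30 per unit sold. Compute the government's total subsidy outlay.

Pre-subsidy: 212.5 - (1/6)q = 83.5 + (1/6)q gives q* = 387 and p* = 148.
With the subsidy, sellers receive ps = pb + 30 for each unit, where pb is the price buyers pay.
On the curves, pb = 212.5 - (1/6)q and ps = 83.5 + (1/6)q; the wedge ps − pb = 30 gives 83.5 + (1/6)q − (212.5 - (1/6)q) = 30, so q' = 477.
Then pb = 212.5 − (1/6)·477 = 133 and ps = 83.5 + (1/6)·477 = 163.
Government outlay = subsidy × quantity = 30 × 477 = 14310.

Government cost = $14310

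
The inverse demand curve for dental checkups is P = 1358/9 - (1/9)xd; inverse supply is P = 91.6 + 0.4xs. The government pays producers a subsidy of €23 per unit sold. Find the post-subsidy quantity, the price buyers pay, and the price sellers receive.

Pre-subsidy: 1358/9 - (1/9)x = 91.6 + 0.4x gives x* = 116 and P* = 138.
With the subsidy, sellers receive Ps = Pb + 23 for each unit, where Pb is the price buyers pay.
On the curves, Pb = 1358/9 - (1/9)x and Ps = 91.6 + 0.4x; the wedge Ps − Pb = 23 gives 91.6 + 0.4x − (1358/9 - (1/9)x) = 23, so x' = 161.
Then Pb = 1358/9 − (1/9)·161 = 133 and Ps = 91.6 + 0.4·161 = 156.

x' = 161; buyers pay €133; sellers receive €156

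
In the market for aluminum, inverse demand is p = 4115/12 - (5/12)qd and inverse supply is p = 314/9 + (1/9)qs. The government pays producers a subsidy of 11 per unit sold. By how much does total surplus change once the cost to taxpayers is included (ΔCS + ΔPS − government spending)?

Net change in total surplus = -2178/19

Pre-subsidy: 4115/12 - (5/12)q = 314/9 + (1/9)q gives q* = 11089/19 and p* = 1895/19.
With the subsidy, sellers receive ps = pb + 11 for each unit, where pb is the price buyers pay.
On the curves, pb = 4115/12 - (5/12)q and ps = 314/9 + (1/9)q; the wedge ps − pb = 11 gives 314/9 + (1/9)q − (4115/12 - (5/12)q) = 11, so q' = 11485/19.
Then pb = 4115/12 − (5/12)·(11485/19) = 1730/19 and ps = 314/9 + (1/9)·(11485/19) = 1939/19.
ΔCS = ½(11089/19 + 11485/19)(1895/19 − 1730/19) = 1862355/361; ΔPS = ½(11089/19 + 11485/19)(1939/19 − 1895/19) = 496628/361.
Government spending = 11 × 11485/19 = 126335/19.
Net change = 1862355/361 + 496628/361 − 126335/19 = -2178/19. The loss equals the DWL triangle ½·11·396/19.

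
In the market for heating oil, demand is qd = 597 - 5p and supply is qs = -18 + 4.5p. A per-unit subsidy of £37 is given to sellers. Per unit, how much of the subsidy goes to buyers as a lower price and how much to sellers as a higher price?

Buyers gain 333/19 per unit; sellers gain 370/19 per unit

Pre-subsidy: 597 - 5p = -18 + 4.5p gives p* = 1230/19, q* = 5193/19.
With the subsidy, sellers receive ps = pb + 37 for each unit, where pb is the price buyers pay.
Supply in terms of pb becomes qs = -18 + 4.5(pb + 37) = 148.5 + 4.5pb. Setting this equal to demand: 597 - 5pb = 148.5 + 4.5pb, so pb = 897/19.
Sellers receive ps = 897/19 + 37 = 1600/19; q' = 597 − 5·(897/19) = 6858/19.
Buyers' price falls by p* − pb = 1230/19 − 897/19 = 333/19; sellers' price rises by ps − p* = 1600/19 − 1230/19 = 370/19.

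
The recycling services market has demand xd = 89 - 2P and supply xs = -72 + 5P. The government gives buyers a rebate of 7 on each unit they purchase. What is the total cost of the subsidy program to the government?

Pre-subsidy: 89 - 2P = -72 + 5P gives P* = 23, x* = 43.
With the rebate, buyers effectively pay Pb = Ps − 7, where Ps is the price sellers receive.
Demand in terms of Ps becomes xd = 89 − 2(Ps − 7) = 103 - 2Ps. Setting this equal to supply: 103 - 2Ps = -72 + 5Ps, so Ps = 25.
Buyers pay Pb = 25 − 7 = 18; x' = -72 + 5·25 = 53.
Government outlay = subsidy × quantity = 7 × 53 = 371.

Government cost = 371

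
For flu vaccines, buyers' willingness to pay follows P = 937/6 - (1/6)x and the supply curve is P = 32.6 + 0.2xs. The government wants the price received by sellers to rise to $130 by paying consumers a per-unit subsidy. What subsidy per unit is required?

Required subsidy s = $55 per unit

At a seller price of 130, quantity supplied is -163 + 5·130 = 487.
Buyers absorb 487 only when they pay Pb = 937/6 − (1/6)·487 = 75.
s = Ps − Pb = 130 − 75 = 55.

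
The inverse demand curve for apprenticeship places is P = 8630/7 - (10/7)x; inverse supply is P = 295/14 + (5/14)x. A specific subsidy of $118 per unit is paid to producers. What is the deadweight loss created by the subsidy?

Pre-subsidy: 8630/7 - (10/7)x = 295/14 + (5/14)x gives x* = 678.6 and P* = 1844/7.
With the subsidy, sellers receive Ps = Pb + 118 for each unit, where Pb is the price buyers pay.
On the curves, Pb = 8630/7 - (10/7)x and Ps = 295/14 + (5/14)x; the wedge Ps − Pb = 118 gives 295/14 + (5/14)x − (8630/7 - (10/7)x) = 118, so x' = 744.68.
Then Pb = 8630/7 − (10/7)·744.68 = 5916/35 and Ps = 295/14 + (5/14)·744.68 = 10046/35.
The subsidy expands output by 744.68 − 678.6 = 66.08 past the efficient level; on those units the gap between marginal cost and willingness to pay runs from 0 up to 118.
DWL = ½ × 118 × 66.08 = 3898.72.

Deadweight loss = $3898.72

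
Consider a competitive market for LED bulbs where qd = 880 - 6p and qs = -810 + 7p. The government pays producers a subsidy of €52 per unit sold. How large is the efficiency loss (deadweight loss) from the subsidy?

Deadweight loss = €4368

Pre-subsidy: 880 - 6p = -810 + 7p gives p* = 130, q* = 100.
With the subsidy, sellers receive ps = pb + 52 for each unit, where pb is the price buyers pay.
Supply in terms of pb becomes qs = -810 + 7(pb + 52) = -446 + 7pb. Setting this equal to demand: 880 - 6pb = -446 + 7pb, so pb = 102.
Sellers receive ps = 102 + 52 = 154; q' = 880 − 6·102 = 268.
The subsidy expands output by 268 − 100 = 168 past the efficient level; on those units the gap between marginal cost and willingness to pay runs from 0 up to 52.
DWL = ½ × 52 × 168 = 4368.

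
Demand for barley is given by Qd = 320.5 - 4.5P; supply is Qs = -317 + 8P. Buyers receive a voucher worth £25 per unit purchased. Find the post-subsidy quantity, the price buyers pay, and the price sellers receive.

Q' = 163; buyers pay £35; sellers receive £60

Pre-subsidy: 320.5 - 4.5P = -317 + 8P gives P* = 51, Q* = 91.
With the rebate, buyers effectively pay Pb = Ps − 25, where Ps is the price sellers receive.
Demand in terms of Ps becomes Qd = 320.5 − 4.5(Ps − 25) = 433 - 4.5Ps. Setting this equal to supply: 433 - 4.5Ps = -317 + 8Ps, so Ps = 60.
Buyers pay Pb = 60 − 25 = 35; Q' = -317 + 8·60 = 163.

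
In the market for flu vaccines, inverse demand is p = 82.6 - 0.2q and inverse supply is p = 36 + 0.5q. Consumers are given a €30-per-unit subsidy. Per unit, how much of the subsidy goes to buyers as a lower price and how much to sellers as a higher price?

Pre-subsidy: 82.6 - 0.2q = 36 + 0.5q gives q* = 466/7 and p* = 485/7.
With the rebate, buyers effectively pay pb = ps − 30, where ps is the price sellers receive.
On the curves, pb = 82.6 - 0.2q and ps = 36 + 0.5q; the wedge ps − pb = 30 gives 36 + 0.5q − (82.6 - 0.2q) = 30, so q' = 766/7.
Then pb = 82.6 − 0.2·(766/7) = 425/7 and ps = 36 + 0.5·(766/7) = 635/7.
Buyers' price falls by p* − pb = 485/7 − 425/7 = 60/7; sellers' price rises by ps − p* = 635/7 − 485/7 = 150/7.

Buyers gain 60/7 per unit; sellers gain 150/7 per unit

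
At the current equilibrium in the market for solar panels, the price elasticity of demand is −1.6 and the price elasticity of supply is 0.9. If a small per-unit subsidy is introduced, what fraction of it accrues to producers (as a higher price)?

Producer share = 0.64

For a small subsidy around the equilibrium, the benefit split depends on the relative slopes, which at a point are proportional to the elasticities.
Buyer share = εs/(εs + |εd|) = 0.9/(0.9 + 1.6) = 0.36; seller share = |εd|/(εs + |εd|) = 0.64.
So producers capture 0.64 of the subsidy.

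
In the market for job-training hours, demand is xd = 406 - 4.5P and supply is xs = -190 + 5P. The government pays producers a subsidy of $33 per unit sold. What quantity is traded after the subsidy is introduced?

Pre-subsidy: 406 - 4.5P = -190 + 5P gives P* = 1192/19, x* = 2350/19.
With the subsidy, sellers receive Ps = Pb + 33 for each unit, where Pb is the price buyers pay.
Supply in terms of Pb becomes xs = -190 + 5(Pb + 33) = -25 + 5Pb. Setting this equal to demand: 406 - 4.5Pb = -25 + 5Pb, so Pb = 862/19.
Sellers receive Ps = 862/19 + 33 = 1489/19; x' = 406 − 4.5·(862/19) = 3835/19.

x' = 3835/19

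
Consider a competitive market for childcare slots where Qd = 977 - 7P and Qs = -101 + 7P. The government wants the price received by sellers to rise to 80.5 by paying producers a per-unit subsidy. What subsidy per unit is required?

At a seller price of 80.5, quantity supplied is -101 + 7·80.5 = 462.5.
Buyers absorb 462.5 only when they pay Pb with 977 − 7·Pb = 462.5, i.e. Pb = 73.5.
s = Ps − Pb = 80.5 − 73.5 = 7.

Required subsidy s = 7 per unit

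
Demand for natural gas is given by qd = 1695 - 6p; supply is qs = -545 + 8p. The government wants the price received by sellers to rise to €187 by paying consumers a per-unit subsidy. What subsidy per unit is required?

At a seller price of 187, quantity supplied is -545 + 8·187 = 951.
Buyers absorb 951 only when they pay pb with 1695 − 6·pb = 951, i.e. pb = 124.
s = ps − pb = 187 − 124 = 63.

Required subsidy s = €63 per unit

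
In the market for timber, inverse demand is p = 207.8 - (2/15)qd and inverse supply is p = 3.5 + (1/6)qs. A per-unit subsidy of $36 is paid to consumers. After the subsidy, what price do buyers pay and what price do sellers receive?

Pre-subsidy: 207.8 - (2/15)q = 3.5 + (1/6)q gives q* = 681 and p* = 117.
With the rebate, buyers effectively pay pb = ps − 36, where ps is the price sellers receive.
On the curves, pb = 207.8 - (2/15)q and ps = 3.5 + (1/6)q; the wedge ps − pb = 36 gives 3.5 + (1/6)q − (207.8 - (2/15)q) = 36, so q' = 801.
Then pb = 207.8 − (2/15)·801 = 101 and ps = 3.5 + (1/6)·801 = 137.

Buyers pay $101; sellers receive $137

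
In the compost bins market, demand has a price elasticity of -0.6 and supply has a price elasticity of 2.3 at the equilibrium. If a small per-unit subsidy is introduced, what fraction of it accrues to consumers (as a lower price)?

For a small subsidy around the equilibrium, the benefit split depends on the relative slopes, which at a point are proportional to the elasticities.
Buyer share = εs/(εs + |εd|) = 2.3/(2.3 + 0.6) = 23/29; seller share = |εd|/(εs + |εd|) = 6/29.

Consumer share = 23/29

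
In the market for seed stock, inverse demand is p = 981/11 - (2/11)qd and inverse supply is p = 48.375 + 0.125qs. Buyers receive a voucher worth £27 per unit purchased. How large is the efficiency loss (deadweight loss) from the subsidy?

Pre-subsidy: 981/11 - (2/11)q = 48.375 + 0.125q gives q* = 133 and p* = 65.
With the rebate, buyers effectively pay pb = ps − 27, where ps is the price sellers receive.
On the curves, pb = 981/11 - (2/11)q and ps = 48.375 + 0.125q; the wedge ps − pb = 27 gives 48.375 + 0.125q − (981/11 - (2/11)q) = 27, so q' = 221.
Then pb = 981/11 − (2/11)·221 = 49 and ps = 48.375 + 0.125·221 = 76.
The subsidy expands output by 221 − 133 = 88 past the efficient level; on those units the gap between marginal cost and willingness to pay runs from 0 up to 27.
DWL = ½ × 27 × 88 = 1188.

Deadweight loss = £1188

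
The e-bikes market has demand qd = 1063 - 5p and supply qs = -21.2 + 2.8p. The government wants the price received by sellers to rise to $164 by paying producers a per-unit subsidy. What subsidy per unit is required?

At a seller price of 164, quantity supplied is -21.2 + 2.8·164 = 438.
Buyers absorb 438 only when they pay pb with 1063 − 5·pb = 438, i.e. pb = 125.
s = ps − pb = 164 − 125 = 39.

Required subsidy s = $39 per unit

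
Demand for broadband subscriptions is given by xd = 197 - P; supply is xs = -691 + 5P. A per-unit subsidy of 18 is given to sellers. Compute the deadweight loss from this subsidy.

Pre-subsidy: 197 - P = -691 + 5P gives P* = 148, x* = 49.
With the subsidy, sellers receive Ps = Pb + 18 for each unit, where Pb is the price buyers pay.
Supply in terms of Pb becomes xs = -691 + 5(Pb + 18) = -601 + 5Pb. Setting this equal to demand: 197 - Pb = -601 + 5Pb, so Pb = 133.
Sellers receive Ps = 133 + 18 = 151; x' = 197 − 1·133 = 64.
The subsidy expands output by 64 − 49 = 15 past the efficient level; on those units the gap between marginal cost and willingness to pay runs from 0 up to 18.
DWL = ½ × 18 × 15 = 135.

Deadweight loss = 135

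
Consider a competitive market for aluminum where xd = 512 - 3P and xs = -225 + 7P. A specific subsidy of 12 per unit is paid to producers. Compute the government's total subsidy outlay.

Government cost = 3793.2

Pre-subsidy: 512 - 3P = -225 + 7P gives P* = 73.7, x* = 290.9.
With the subsidy, sellers receive Ps = Pb + 12 for each unit, where Pb is the price buyers pay.
Supply in terms of Pb becomes xs = -225 + 7(Pb + 12) = -141 + 7Pb. Setting this equal to demand: 512 - 3Pb = -141 + 7Pb, so Pb = 65.3.
Sellers receive Ps = 65.3 + 12 = 77.3; x' = 512 − 3·65.3 = 316.1.
Government outlay = subsidy × quantity = 12 × 316.1 = 3793.2.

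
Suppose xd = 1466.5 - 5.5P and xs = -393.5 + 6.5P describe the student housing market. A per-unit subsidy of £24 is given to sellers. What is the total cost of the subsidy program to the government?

Pre-subsidy: 1466.5 - 5.5P = -393.5 + 6.5P gives P* = 155, x* = 614.
With the subsidy, sellers receive Ps = Pb + 24 for each unit, where Pb is the price buyers pay.
Supply in terms of Pb becomes xs = -393.5 + 6.5(Pb + 24) = -237.5 + 6.5Pb. Setting this equal to demand: 1466.5 - 5.5Pb = -237.5 + 6.5Pb, so Pb = 142.
Sellers receive Ps = 142 + 24 = 166; x' = 1466.5 − 5.5·142 = 685.5.
Government outlay = subsidy × quantity = 24 × 685.5 = 16452.

Government cost = £16452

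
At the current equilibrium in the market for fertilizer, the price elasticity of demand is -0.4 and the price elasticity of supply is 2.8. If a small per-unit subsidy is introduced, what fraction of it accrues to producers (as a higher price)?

For a small subsidy around the equilibrium, the benefit split depends on the relative slopes, which at a point are proportional to the elasticities.
Buyer share = εs/(εs + |εd|) = 2.8/(2.8 + 0.4) = 0.875; seller share = |εd|/(εs + |εd|) = 0.125.
So producers capture 0.125 of the subsidy.

Producer share = 0.125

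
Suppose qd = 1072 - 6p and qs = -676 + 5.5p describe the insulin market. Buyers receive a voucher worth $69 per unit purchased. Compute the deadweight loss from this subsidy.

Pre-subsidy: 1072 - 6p = -676 + 5.5p gives p* = 152, q* = 160.
With the rebate, buyers effectively pay pb = ps − 69, where ps is the price sellers receive.
Demand in terms of ps becomes qd = 1072 − 6(ps − 69) = 1486 - 6ps. Setting this equal to supply: 1486 - 6ps = -676 + 5.5ps, so ps = 188.
Buyers pay pb = 188 − 69 = 119; q' = -676 + 5.5·188 = 358.
The subsidy expands output by 358 − 160 = 198 past the efficient level; on those units the gap between marginal cost and willingness to pay runs from 0 up to 69.
DWL = ½ × 69 × 198 = 6831.

Deadweight loss = $6831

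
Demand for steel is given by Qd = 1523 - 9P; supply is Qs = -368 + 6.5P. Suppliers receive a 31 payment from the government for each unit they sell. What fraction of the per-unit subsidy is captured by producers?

Producer share = 18/31

Pre-subsidy: 1523 - 9P = -368 + 6.5P gives P* = 122, Q* = 425.
With the subsidy, sellers receive Ps = Pb + 31 for each unit, where Pb is the price buyers pay.
Supply in terms of Pb becomes Qs = -368 + 6.5(Pb + 31) = -166.5 + 6.5Pb. Setting this equal to demand: 1523 - 9Pb = -166.5 + 6.5Pb, so Pb = 109.
Sellers receive Ps = 109 + 31 = 140; Q' = 1523 − 9·109 = 542.
Buyers' price falls by P* − Pb = 122 − 109 = 13; sellers' price rises by Ps − P* = 140 − 122 = 18.
So producers capture 18/31 = 18/31 of each unit of subsidy.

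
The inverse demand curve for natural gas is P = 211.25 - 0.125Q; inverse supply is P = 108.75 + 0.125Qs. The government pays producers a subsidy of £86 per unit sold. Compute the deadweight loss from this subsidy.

Deadweight loss = £14792

Pre-subsidy: 211.25 - 0.125Q = 108.75 + 0.125Q gives Q* = 410 and P* = 160.
With the subsidy, sellers receive Ps = Pb + 86 for each unit, where Pb is the price buyers pay.
On the curves, Pb = 211.25 - 0.125Q and Ps = 108.75 + 0.125Q; the wedge Ps − Pb = 86 gives 108.75 + 0.125Q − (211.25 - 0.125Q) = 86, so Q' = 754.
Then Pb = 211.25 − 0.125·754 = 117 and Ps = 108.75 + 0.125·754 = 203.
The subsidy expands output by 754 − 410 = 344 past the efficient level; on those units the gap between marginal cost and willingness to pay runs from 0 up to 86.
DWL = ½ × 86 × 344 = 14792.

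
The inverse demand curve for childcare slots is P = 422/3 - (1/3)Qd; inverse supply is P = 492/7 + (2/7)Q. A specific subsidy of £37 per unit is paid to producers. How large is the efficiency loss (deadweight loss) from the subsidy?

Pre-subsidy: 422/3 - (1/3)Q = 492/7 + (2/7)Q gives Q* = 1478/13 and P* = 1336/13.
With the subsidy, sellers receive Ps = Pb + 37 for each unit, where Pb is the price buyers pay.
On the curves, Pb = 422/3 - (1/3)Q and Ps = 492/7 + (2/7)Q; the wedge Ps − Pb = 37 gives 492/7 + (2/7)Q − (422/3 - (1/3)Q) = 37, so Q' = 2255/13.
Then Pb = 422/3 − (1/3)·(2255/13) = 1077/13 and Ps = 492/7 + (2/7)·(2255/13) = 1558/13.
The subsidy expands output by 2255/13 − 1478/13 = 777/13 past the efficient level; on those units the gap between marginal cost and willingness to pay runs from 0 up to 37.
DWL = ½ × 37 × 777/13 = 28749/26.

Deadweight loss = 28749/26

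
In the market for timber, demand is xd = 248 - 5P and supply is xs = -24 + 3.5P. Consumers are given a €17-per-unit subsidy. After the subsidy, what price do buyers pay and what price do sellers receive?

Pre-subsidy: 248 - 5P = -24 + 3.5P gives P* = 32, x* = 88.
With the rebate, buyers effectively pay Pb = Ps − 17, where Ps is the price sellers receive.
Demand in terms of Ps becomes xd = 248 − 5(Ps − 17) = 333 - 5Ps. Setting this equal to supply: 333 - 5Ps = -24 + 3.5Ps, so Ps = 42.
Buyers pay Pb = 42 − 17 = 25; x' = -24 + 3.5·42 = 123.

Buyers pay €25; sellers receive €42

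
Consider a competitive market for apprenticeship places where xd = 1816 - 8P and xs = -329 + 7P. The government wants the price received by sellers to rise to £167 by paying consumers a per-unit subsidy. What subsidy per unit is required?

Required subsidy s = £45 per unit

At a seller price of 167, quantity supplied is -329 + 7·167 = 840.
Buyers absorb 840 only when they pay Pb with 1816 − 8·Pb = 840, i.e. Pb = 122.
s = Ps − Pb = 167 − 122 = 45.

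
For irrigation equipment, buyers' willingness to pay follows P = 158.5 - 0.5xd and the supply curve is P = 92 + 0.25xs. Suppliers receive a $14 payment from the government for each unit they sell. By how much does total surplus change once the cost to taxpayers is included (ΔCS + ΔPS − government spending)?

Pre-subsidy: 158.5 - 0.5x = 92 + 0.25x gives x* = 266/3 and P* = 685/6.
With the subsidy, sellers receive Ps = Pb + 14 for each unit, where Pb is the price buyers pay.
On the curves, Pb = 158.5 - 0.5x and Ps = 92 + 0.25x; the wedge Ps − Pb = 14 gives 92 + 0.25x − (158.5 - 0.5x) = 14, so x' = 322/3.
Then Pb = 158.5 − 0.5·(322/3) = 629/6 and Ps = 92 + 0.25·(322/3) = 713/6.
ΔCS = ½(266/3 + 322/3)(685/6 − 629/6) = 2744/3; ΔPS = ½(266/3 + 322/3)(713/6 − 685/6) = 1372/3.
Government spending = 14 × 322/3 = 4508/3.
Net change = 2744/3 + 1372/3 − 4508/3 = -392/3. The loss equals the DWL triangle ½·14·56/3.

Net change in total surplus = -392/3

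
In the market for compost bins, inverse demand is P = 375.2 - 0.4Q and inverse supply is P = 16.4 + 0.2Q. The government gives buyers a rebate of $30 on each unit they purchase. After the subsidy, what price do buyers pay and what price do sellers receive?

Buyers pay $116; sellers receive $146

Pre-subsidy: 375.2 - 0.4Q = 16.4 + 0.2Q gives Q* = 598 and P* = 136.
With the rebate, buyers effectively pay Pb = Ps − 30, where Ps is the price sellers receive.
On the curves, Pb = 375.2 - 0.4Q and Ps = 16.4 + 0.2Q; the wedge Ps − Pb = 30 gives 16.4 + 0.2Q − (375.2 - 0.4Q) = 30, so Q' = 648.
Then Pb = 375.2 − 0.4·648 = 116 and Ps = 16.4 + 0.2·648 = 146.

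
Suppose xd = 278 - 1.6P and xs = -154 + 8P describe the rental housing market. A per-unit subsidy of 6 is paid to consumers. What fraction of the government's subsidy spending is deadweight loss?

Pre-subsidy: 278 - 1.6P = -154 + 8P gives P* = 45, x* = 206.
With the rebate, buyers effectively pay Pb = Ps − 6, where Ps is the price sellers receive.
Demand in terms of Ps becomes xd = 278 − 1.6(Ps − 6) = 287.6 - 1.6Ps. Setting this equal to supply: 287.6 - 1.6Ps = -154 + 8Ps, so Ps = 46.
Buyers pay Pb = 46 − 6 = 40; x' = -154 + 8·46 = 214.
ΔCS = ½(206 + 214)(45 − 40) = 1050; ΔPS = ½(206 + 214)(46 − 45) = 210.
Government spending = 6 × 214 = 1284.
DWL = ½ × 6 × (214 − 206) = 24; fraction = 24 / 1284 = 2/107.

DWL / government spending = 2/107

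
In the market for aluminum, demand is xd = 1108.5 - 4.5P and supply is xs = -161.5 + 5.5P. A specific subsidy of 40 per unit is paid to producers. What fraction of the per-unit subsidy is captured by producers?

Producer share = 0.45

Pre-subsidy: 1108.5 - 4.5P = -161.5 + 5.5P gives P* = 127, x* = 537.
With the subsidy, sellers receive Ps = Pb + 40 for each unit, where Pb is the price buyers pay.
Supply in terms of Pb becomes xs = -161.5 + 5.5(Pb + 40) = 58.5 + 5.5Pb. Setting this equal to demand: 1108.5 - 4.5Pb = 58.5 + 5.5Pb, so Pb = 105.
Sellers receive Ps = 105 + 40 = 145; x' = 1108.5 − 4.5·105 = 636.
Buyers' price falls by P* − Pb = 127 − 105 = 22; sellers' price rises by Ps − P* = 145 − 127 = 18.
So producers capture 18/40 = 0.45 of each unit of subsidy.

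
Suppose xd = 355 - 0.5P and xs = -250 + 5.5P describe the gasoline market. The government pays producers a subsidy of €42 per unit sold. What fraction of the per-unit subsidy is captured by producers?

Producer share = 1/12

Pre-subsidy: 355 - 0.5P = -250 + 5.5P gives P* = 605/6, x* = 3655/12.
With the subsidy, sellers receive Ps = Pb + 42 for each unit, where Pb is the price buyers pay.
Supply in terms of Pb becomes xs = -250 + 5.5(Pb + 42) = -19 + 5.5Pb. Setting this equal to demand: 355 - 0.5Pb = -19 + 5.5Pb, so Pb = 187/3.
Sellers receive Ps = 187/3 + 42 = 313/3; x' = 355 − 0.5·(187/3) = 1943/6.
Buyers' price falls by P* − Pb = 605/6 − 187/3 = 38.5; sellers' price rises by Ps − P* = 313/3 − 605/6 = 3.5.
So producers capture 3.5/42 = 1/12 of each unit of subsidy.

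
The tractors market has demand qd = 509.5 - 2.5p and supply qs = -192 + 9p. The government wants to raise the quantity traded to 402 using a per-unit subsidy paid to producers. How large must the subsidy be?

At q = 402, invert demand for the buyer price: pb = (509.5 − 402)/2.5 = 43; invert supply for the seller price: ps = (402 − (-192))/9 = 66.
The subsidy must fill the gap: s = ps − pb = 66 − 43 = 23.

Required subsidy s = 23 per unit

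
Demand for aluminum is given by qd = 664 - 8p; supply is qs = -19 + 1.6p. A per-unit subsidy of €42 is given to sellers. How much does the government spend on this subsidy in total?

Pre-subsidy: 664 - 8p = -19 + 1.6p gives p* = 3415/48, q* = 569/6.
With the subsidy, sellers receive ps = pb + 42 for each unit, where pb is the price buyers pay.
Supply in terms of pb becomes qs = -19 + 1.6(pb + 42) = 48.2 + 1.6pb. Setting this equal to demand: 664 - 8pb = 48.2 + 1.6pb, so pb = 3079/48.
Sellers receive ps = 3079/48 + 42 = 5095/48; q' = 664 − 8·(3079/48) = 905/6.
Government outlay = subsidy × quantity = 42 × 905/6 = 6335.

Government cost = €6335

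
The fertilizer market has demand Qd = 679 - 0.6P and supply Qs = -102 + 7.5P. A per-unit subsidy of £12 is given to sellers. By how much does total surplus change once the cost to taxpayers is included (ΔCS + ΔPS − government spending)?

Net change in total surplus = -£40

Pre-subsidy: 679 - 0.6P = -102 + 7.5P gives P* = 7810/81, Q* = 16771/27.
With the subsidy, sellers receive Ps = Pb + 12 for each unit, where Pb is the price buyers pay.
Supply in terms of Pb becomes Qs = -102 + 7.5(Pb + 12) = -12 + 7.5Pb. Setting this equal to demand: 679 - 0.6Pb = -12 + 7.5Pb, so Pb = 6910/81.
Sellers receive Ps = 6910/81 + 12 = 7882/81; Q' = 679 − 0.6·(6910/81) = 16951/27.
ΔCS = ½(16771/27 + 16951/27)(7810/81 − 6910/81) = 1686100/243; ΔPS = ½(16771/27 + 16951/27)(7882/81 − 7810/81) = 134888/243.
Government spending = 12 × 16951/27 = 67804/9.
Net change = 1686100/243 + 134888/243 − 67804/9 = -40. The loss equals the DWL triangle ½·12·20/3.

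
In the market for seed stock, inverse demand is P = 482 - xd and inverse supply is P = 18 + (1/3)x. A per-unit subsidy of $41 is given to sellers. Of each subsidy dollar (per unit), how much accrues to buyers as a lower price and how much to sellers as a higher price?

Buyers gain $30.75 per unit; sellers gain $10.25 per unit

Pre-subsidy: 482 - x = 18 + (1/3)x gives x* = 348 and P* = 134.
With the subsidy, sellers receive Ps = Pb + 41 for each unit, where Pb is the price buyers pay.
On the curves, Pb = 482 - x and Ps = 18 + (1/3)x; the wedge Ps − Pb = 41 gives 18 + (1/3)x − (482 - x) = 41, so x' = 378.75.
Then Pb = 482 − 1·378.75 = 103.25 and Ps = 18 + (1/3)·378.75 = 144.25.
Buyers' price falls by P* − Pb = 134 − 103.25 = 30.75; sellers' price rises by Ps − P* = 144.25 − 134 = 10.25.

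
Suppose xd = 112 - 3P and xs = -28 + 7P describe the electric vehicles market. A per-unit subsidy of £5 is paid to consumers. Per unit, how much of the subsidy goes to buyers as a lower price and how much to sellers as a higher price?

Buyers gain £3.5 per unit; sellers gain £1.5 per unit

Pre-subsidy: 112 - 3P = -28 + 7P gives P* = 14, x* = 70.
With the rebate, buyers effectively pay Pb = Ps − 5, where Ps is the price sellers receive.
Demand in terms of Ps becomes xd = 112 − 3(Ps − 5) = 127 - 3Ps. Setting this equal to supply: 127 - 3Ps = -28 + 7Ps, so Ps = 15.5.
Buyers pay Pb = 15.5 − 5 = 10.5; x' = -28 + 7·15.5 = 80.5.
Buyers' price falls by P* − Pb = 14 − 10.5 = 3.5; sellers' price rises by Ps − P* = 15.5 − 14 = 1.5.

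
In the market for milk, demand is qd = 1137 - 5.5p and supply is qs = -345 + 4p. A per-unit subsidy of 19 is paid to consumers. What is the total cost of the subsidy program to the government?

Government cost = 6137

Pre-subsidy: 1137 - 5.5p = -345 + 4p gives p* = 156, q* = 279.
With the rebate, buyers effectively pay pb = ps − 19, where ps is the price sellers receive.
Demand in terms of ps becomes qd = 1137 − 5.5(ps − 19) = 1241.5 - 5.5ps. Setting this equal to supply: 1241.5 - 5.5ps = -345 + 4ps, so ps = 167.
Buyers pay pb = 167 − 19 = 148; q' = -345 + 4·167 = 323.
Government outlay = subsidy × quantity = 19 × 323 = 6137.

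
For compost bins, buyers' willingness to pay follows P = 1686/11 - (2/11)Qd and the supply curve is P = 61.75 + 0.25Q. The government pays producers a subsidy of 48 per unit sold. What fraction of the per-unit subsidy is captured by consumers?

Consumer share = 8/19

Pre-subsidy: 1686/11 - (2/11)Q = 61.75 + 0.25Q gives Q* = 4027/19 and P* = 2180/19.
With the subsidy, sellers receive Ps = Pb + 48 for each unit, where Pb is the price buyers pay.
On the curves, Pb = 1686/11 - (2/11)Q and Ps = 61.75 + 0.25Q; the wedge Ps − Pb = 48 gives 61.75 + 0.25Q − (1686/11 - (2/11)Q) = 48, so Q' = 6139/19.
Then Pb = 1686/11 − (2/11)·(6139/19) = 1796/19 and Ps = 61.75 + 0.25·(6139/19) = 2708/19.
Buyers' price falls by P* − Pb = 2180/19 − 1796/19 = 384/19; sellers' price rises by Ps − P* = 2708/19 − 2180/19 = 528/19.
So consumers capture (384/19)/48 = 8/19 of each unit of subsidy.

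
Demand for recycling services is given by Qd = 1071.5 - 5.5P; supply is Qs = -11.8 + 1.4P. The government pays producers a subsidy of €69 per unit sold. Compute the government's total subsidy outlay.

Pre-subsidy: 1071.5 - 5.5P = -11.8 + 1.4P gives P* = 157, Q* = 208.
With the subsidy, sellers receive Ps = Pb + 69 for each unit, where Pb is the price buyers pay.
Supply in terms of Pb becomes Qs = -11.8 + 1.4(Pb + 69) = 84.8 + 1.4Pb. Setting this equal to demand: 1071.5 - 5.5Pb = 84.8 + 1.4Pb, so Pb = 143.
Sellers receive Ps = 143 + 69 = 212; Q' = 1071.5 − 5.5·143 = 285.
Government outlay = subsidy × quantity = 69 × 285 = 19665.

Government cost = €19665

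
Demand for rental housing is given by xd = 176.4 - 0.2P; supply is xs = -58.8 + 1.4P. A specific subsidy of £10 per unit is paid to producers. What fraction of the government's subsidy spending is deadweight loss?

Pre-subsidy: 176.4 - 0.2P = -58.8 + 1.4P gives P* = 147, x* = 147.
With the subsidy, sellers receive Ps = Pb + 10 for each unit, where Pb is the price buyers pay.
Supply in terms of Pb becomes xs = -58.8 + 1.4(Pb + 10) = -44.8 + 1.4Pb. Setting this equal to demand: 176.4 - 0.2Pb = -44.8 + 1.4Pb, so Pb = 138.25.
Sellers receive Ps = 138.25 + 10 = 148.25; x' = 176.4 − 0.2·138.25 = 148.75.
ΔCS = ½(147 + 148.75)(147 − 138.25) = 1293.90625; ΔPS = ½(147 + 148.75)(148.25 − 147) = 184.84375.
Government spending = 10 × 148.75 = 1487.5.
DWL = ½ × 10 × (148.75 − 147) = 8.75; fraction = 8.75 / 1487.5 = 1/170.

DWL / government spending = 1/170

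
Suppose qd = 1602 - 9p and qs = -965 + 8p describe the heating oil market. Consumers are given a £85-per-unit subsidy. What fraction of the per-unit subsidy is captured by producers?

Pre-subsidy: 1602 - 9p = -965 + 8p gives p* = 151, q* = 243.
With the rebate, buyers effectively pay pb = ps − 85, where ps is the price sellers receive.
Demand in terms of ps becomes qd = 1602 − 9(ps − 85) = 2367 - 9ps. Setting this equal to supply: 2367 - 9ps = -965 + 8ps, so ps = 196.
Buyers pay pb = 196 − 85 = 111; q' = -965 + 8·196 = 603.
Buyers' price falls by p* − pb = 151 − 111 = 40; sellers' price rises by ps − p* = 196 − 151 = 45.
So producers capture 45/85 = 9/17 of each unit of subsidy.

Producer share = 9/17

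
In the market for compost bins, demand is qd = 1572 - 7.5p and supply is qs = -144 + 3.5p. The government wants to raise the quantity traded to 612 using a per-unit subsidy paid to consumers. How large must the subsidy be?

At q = 612, invert demand for the buyer price: pb = (1572 − 612)/7.5 = 128; invert supply for the seller price: ps = (612 − (-144))/3.5 = 216.
The subsidy must fill the gap: s = ps − pb = 216 − 128 = 88.

Required subsidy s = 88 per unit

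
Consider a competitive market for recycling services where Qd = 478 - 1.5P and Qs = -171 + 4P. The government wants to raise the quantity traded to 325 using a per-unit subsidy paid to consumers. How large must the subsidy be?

Required subsidy s = 22 per unit

At Q = 325, invert demand for the buyer price: Pb = (478 − 325)/1.5 = 102; invert supply for the seller price: Ps = (325 − (-171))/4 = 124.
The subsidy must fill the gap: s = Ps − Pb = 124 − 102 = 22.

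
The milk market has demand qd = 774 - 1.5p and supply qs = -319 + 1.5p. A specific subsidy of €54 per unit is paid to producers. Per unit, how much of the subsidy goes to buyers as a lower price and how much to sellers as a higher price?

Pre-subsidy: 774 - 1.5p = -319 + 1.5p gives p* = 1093/3, q* = 227.5.
With the subsidy, sellers receive ps = pb + 54 for each unit, where pb is the price buyers pay.
Supply in terms of pb becomes qs = -319 + 1.5(pb + 54) = -238 + 1.5pb. Setting this equal to demand: 774 - 1.5pb = -238 + 1.5pb, so pb = 1012/3.
Sellers receive ps = 1012/3 + 54 = 1174/3; q' = 774 − 1.5·(1012/3) = 268.
Buyers' price falls by p* − pb = 1093/3 − 1012/3 = 27; sellers' price rises by ps − p* = 1174/3 − 1093/3 = 27.

Buyers gain €27 per unit; sellers gain €27 per unit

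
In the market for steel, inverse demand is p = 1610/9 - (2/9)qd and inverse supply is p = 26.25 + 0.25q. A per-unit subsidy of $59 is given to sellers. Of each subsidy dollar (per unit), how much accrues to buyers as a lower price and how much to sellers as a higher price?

Buyers gain 472/17 per unit; sellers gain 531/17 per unit

Pre-subsidy: 1610/9 - (2/9)q = 26.25 + 0.25q gives q* = 5495/17 and p* = 1820/17.
With the subsidy, sellers receive ps = pb + 59 for each unit, where pb is the price buyers pay.
On the curves, pb = 1610/9 - (2/9)q and ps = 26.25 + 0.25q; the wedge ps − pb = 59 gives 26.25 + 0.25q − (1610/9 - (2/9)q) = 59, so q' = 7619/17.
Then pb = 1610/9 − (2/9)·(7619/17) = 1348/17 and ps = 26.25 + 0.25·(7619/17) = 2351/17.
Buyers' price falls by p* − pb = 1820/17 − 1348/17 = 472/17; sellers' price rises by ps − p* = 2351/17 − 1820/17 = 531/17.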